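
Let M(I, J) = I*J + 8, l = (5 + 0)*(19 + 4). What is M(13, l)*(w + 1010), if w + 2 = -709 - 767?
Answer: -703404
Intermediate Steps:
l = 115 (l = 5*23 = 115)
w = -1478 (w = -2 + (-709 - 767) = -2 - 1476 = -1478)
M(I, J) = 8 + I*J
M(13, l)*(w + 1010) = (8 + 13*115)*(-1478 + 1010) = (8 + 1495)*(-468) = 1503*(-468) = -703404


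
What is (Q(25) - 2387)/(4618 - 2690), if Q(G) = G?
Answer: -1181/964 ≈ -1.2251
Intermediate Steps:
(Q(25) - 2387)/(4618 - 2690) = (25 - 2387)/(4618 - 2690) = -2362/1928 = -2362*1/1928 = -1181/964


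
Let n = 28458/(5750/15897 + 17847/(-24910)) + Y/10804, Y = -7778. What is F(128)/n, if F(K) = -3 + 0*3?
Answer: 2276639283354/60876791394051571 ≈ 3.7397e-5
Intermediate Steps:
F(K) = -3 (F(K) = -3 + 0 = -3)
n = -60876791394051571/758879761118 (n = 28458/(5750/15897 + 17847/(-24910)) - 7778/10804 = 28458/(5750*(1/15897) + 17847*(-1/24910)) - 7778*1/10804 = 28458/(5750/15897 - 17847/24910) - 3889/5402 = 28458/(-140481259/395994270) - 3889/5402 = 28458*(-395994270/140481259) - 3889/5402 = -11269204935660/140481259 - 3889/5402 = -60876791394051571/758879761118 ≈ -80219.)
F(128)/n = -3/(-60876791394051571/758879761118) = -3*(-758879761118/60876791394051571) = 2276639283354/60876791394051571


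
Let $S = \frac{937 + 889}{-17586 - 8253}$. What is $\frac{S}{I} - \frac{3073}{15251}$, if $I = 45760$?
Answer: $- \frac{165160019593}{819666825120} \approx -0.2015$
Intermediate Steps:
$S = - \frac{166}{2349}$ ($S = \frac{1826}{-25839} = 1826 \left(- \frac{1}{25839}\right) = - \frac{166}{2349} \approx -0.070668$)
$\frac{S}{I} - \frac{3073}{15251} = - \frac{166}{2349 \cdot 45760} - \frac{3073}{15251} = \left(- \frac{166}{2349}\right) \frac{1}{45760} - \frac{3073}{15251} = - \frac{83}{53745120} - \frac{3073}{15251} = - \frac{165160019593}{819666825120}$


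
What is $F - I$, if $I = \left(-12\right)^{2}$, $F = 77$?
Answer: $-67$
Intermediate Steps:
$I = 144$
$F - I = 77 - 144 = -67$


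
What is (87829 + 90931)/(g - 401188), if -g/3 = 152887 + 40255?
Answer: -89380/490307 ≈ -0.18229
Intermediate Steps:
g = -579426 (g = -3*(152887 + 40255) = -3*193142 = -579426)
(87829 + 90931)/(g - 401188) = (87829 + 90931)/(-579426 - 401188) = 178760/(-980614) = 178760*(-1/980614) = -89380/490307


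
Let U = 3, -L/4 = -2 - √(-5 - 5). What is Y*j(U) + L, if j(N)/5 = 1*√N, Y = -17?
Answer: 8 - 85*√3 + 4*I*√10 ≈ -139.22 + 12.649*I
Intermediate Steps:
L = 8 + 4*I*√10 (L = -4*(-2 - √(-5 - 5)) = -4*(-2 - √(-10)) = -4*(-2 - I*√10) = 8 + 4*I*√10 ≈ 8.0 + 12.649*I)
j(N) = 5*√N (j(N) = 5*(1*√N) = 5*√N)
Y*j(U) + L = -85*√3 + (8 + 4*I*√10) = 8 - 85*√3 + 4*I*√10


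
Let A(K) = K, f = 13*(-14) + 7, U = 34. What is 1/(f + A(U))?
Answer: -1/141 ≈ -0.0070922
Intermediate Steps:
f = -175 (f = -182 + 7 = -175)
1/(f + A(U)) = 1/(-175 + 34) = 1/(-141) = -1/141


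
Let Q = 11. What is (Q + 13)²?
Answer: 576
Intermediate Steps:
(Q + 13)² = (11 + 13)² = 24² = 576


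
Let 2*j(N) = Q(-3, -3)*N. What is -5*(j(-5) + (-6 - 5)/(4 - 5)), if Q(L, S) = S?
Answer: -185/2 ≈ -92.500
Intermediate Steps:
j(N) = -3*N/2 (j(N) = (-3*N)/2 = -3*N/2)
-5*(j(-5) + (-6 - 5)/(4 - 5)) = -5*(-3/2*(-5) + (-6 - 5)/(4 - 5)) = -5*(15/2 - 11/(-1)) = -5*(15/2 - 11*(-1)) = -5*(15/2 + 11) = -5*37/2 = -185/2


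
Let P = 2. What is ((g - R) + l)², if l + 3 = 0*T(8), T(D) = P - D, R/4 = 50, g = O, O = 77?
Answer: 15876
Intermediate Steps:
g = 77
R = 200 (R = 4*50 = 200)
T(D) = 2 - D
l = -3 (l = -3 + 0*(2 - 1*8) = -3 + 0*(2 - 8) = -3 + 0*(-6) = -3 + 0 = -3)
((g - R) + l)² = ((77 - 1*200) - 3)² = ((77 - 200) - 3)² = (-123 - 3)² = (-126)² = 15876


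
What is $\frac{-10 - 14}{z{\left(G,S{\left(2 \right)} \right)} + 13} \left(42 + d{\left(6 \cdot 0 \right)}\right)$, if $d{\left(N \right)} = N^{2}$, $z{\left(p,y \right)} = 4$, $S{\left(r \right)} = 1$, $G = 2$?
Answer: $- \frac{1008}{17} \approx -59.294$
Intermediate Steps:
$\frac{-10 - 14}{z{\left(G,S{\left(2 \right)} \right)} + 13} \left(42 + d{\left(6 \cdot 0 \right)}\right) = \frac{-10 - 14}{4 + 13} \left(42 + \left(6 \cdot 0\right)^{2}\right) = - \frac{24}{17} \left(42 + 0^{2}\right) = \left(-24\right) \frac{1}{17} \left(42 + 0\right) = \left(- \frac{24}{17}\right) 42 = - \frac{1008}{17}$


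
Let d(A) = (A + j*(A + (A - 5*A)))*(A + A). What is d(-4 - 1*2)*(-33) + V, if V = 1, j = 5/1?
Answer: 33265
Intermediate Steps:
j = 5 (j = 5*1 = 5)
d(A) = -28*A² (d(A) = (A + 5*(A + (A - 5*A)))*(A + A) = (A + 5*(A - 4*A))*(2*A) = (A + 5*(-3*A))*(2*A) = (A - 15*A)*(2*A) = (-14*A)*(2*A) = -28*A²)
d(-4 - 1*2)*(-33) + V = -28*(-4 - 1*2)²*(-33) + 1 = -28*(-4 - 2)²*(-33) + 1 = -28*(-6)²*(-33) + 1 = -28*36*(-33) + 1 = -1008*(-33) + 1 = 33264 + 1 = 33265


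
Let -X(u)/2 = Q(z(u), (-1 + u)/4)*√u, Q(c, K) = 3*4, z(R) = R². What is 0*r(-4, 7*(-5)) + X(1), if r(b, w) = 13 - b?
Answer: -24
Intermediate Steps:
Q(c, K) = 12
X(u) = -24*√u
0*r(-4, 7*(-5)) + X(1) = 0*(13 - 1*(-4)) - 24*√1 = 0*(13 + 4) - 24*1 = 0*17 - 24 = 0 - 24 = -24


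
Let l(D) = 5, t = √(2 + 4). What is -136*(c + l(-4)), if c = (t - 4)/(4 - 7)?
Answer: -2584/3 + 136*√6/3 ≈ -750.29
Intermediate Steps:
t = √6 ≈ 2.4495
c = 4/3 - √6/3 (c = (√6 - 4)/(4 - 7) = (-4 + √6)/(-3) = (-4 + √6)*(-⅓) = 4/3 - √6/3 ≈ 0.51684)
-136*(c + l(-4)) = -136*((4/3 - √6/3) + 5) = -136*(19/3 - √6/3) = -2584/3 + 136*√6/3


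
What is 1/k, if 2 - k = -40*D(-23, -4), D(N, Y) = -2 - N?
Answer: 1/842 ≈ 0.0011876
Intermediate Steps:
k = 842 (k = 2 - (-40)*(-2 - 1*(-23)) = 2 - (-40)*(-2 + 23) = 2 - (-40)*21 = 2 - 1*(-840) = 2 + 840 = 842)
1/k = 1/842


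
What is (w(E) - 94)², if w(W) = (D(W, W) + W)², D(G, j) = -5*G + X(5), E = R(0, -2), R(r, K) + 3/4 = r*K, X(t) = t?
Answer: 900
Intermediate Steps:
R(r, K) = -¾ + K*r (R(r, K) = -¾ + r*K = -¾ + K*r)
E = -¾ (E = -¾ - 2*0 = -¾ + 0 = -¾ ≈ -0.75000)
D(G, j) = 5 - 5*G (D(G, j) = -5*G + 5 = 5 - 5*G)
w(W) = (5 - 4*W)² (w(W) = ((5 - 5*W) + W)² = (5 - 4*W)²)
(w(E) - 94)² = ((-5 + 4*(-¾))² - 94)² = ((-5 - 3)² - 94)² = ((-8)² - 94)² = (64 - 94)² = (-30)² = 900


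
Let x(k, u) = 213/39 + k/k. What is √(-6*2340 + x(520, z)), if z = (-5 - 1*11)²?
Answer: 2*I*√592917/13 ≈ 118.46*I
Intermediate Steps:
z = 256 (z = (-5 - 11)² = (-16)² = 256)
x(k, u) = 84/13 (x(k, u) = 213*(1/39) + 1 = 71/13 + 1 = 84/13)
√(-6*2340 + x(520, z)) = √(-6*2340 + 84/13) = √(-14040 + 84/13) = √(-182436/13) = 2*I*√592917/13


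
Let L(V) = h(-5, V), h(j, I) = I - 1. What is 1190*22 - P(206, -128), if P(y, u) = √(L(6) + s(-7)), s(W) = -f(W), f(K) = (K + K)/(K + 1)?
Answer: 26180 - 2*√6/3 ≈ 26178.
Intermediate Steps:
h(j, I) = -1 + I
f(K) = 2*K/(1 + K) (f(K) = (2*K)/(1 + K) = 2*K/(1 + K))
L(V) = -1 + V
s(W) = -2*W/(1 + W)
P(y, u) = 2*√6/3 (P(y, u) = √((-1 + 6) - 2*(-7)/(1 - 7)) = √(5 - 2*(-7)/(-6)) = √(5 - 2*(-7)*(-⅙)) = √(5 - 7/3) = √(8/3) = 2*√6/3)
1190*22 - P(206, -128) = 1190*22 - 2*√6/3 = 26180 - 2*√6/3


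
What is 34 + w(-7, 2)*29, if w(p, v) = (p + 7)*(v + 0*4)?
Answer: 34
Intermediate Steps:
w(p, v) = v*(7 + p) (w(p, v) = (7 + p)*(v + 0) = (7 + p)*v = v*(7 + p))
34 + w(-7, 2)*29 = 34 + (2*(7 - 7))*29 = 34 + (2*0)*29 = 34 + 0*29 = 34 + 0 = 34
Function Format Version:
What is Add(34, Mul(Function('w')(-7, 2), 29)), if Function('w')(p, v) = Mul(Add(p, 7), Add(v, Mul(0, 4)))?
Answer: 34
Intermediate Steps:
Function('w')(p, v) = Mul(v, Add(7, p)) (Function('w')(p, v) = Mul(Add(7, p), Add(v, 0)) = Mul(Add(7, p), v) = Mul(v, Add(7, p)))
Add(34, Mul(Function('w')(-7, 2), 29)) = Add(34, Mul(Mul(2, Add(7, -7)), 29)) = Add(34, Mul(Mul(2, 0), 29)) = Add(34, Mul(0, 29)) = Add(34, 0) = 34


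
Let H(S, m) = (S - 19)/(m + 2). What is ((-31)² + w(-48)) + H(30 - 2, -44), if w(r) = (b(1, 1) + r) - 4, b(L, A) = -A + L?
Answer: 12723/14 ≈ 908.79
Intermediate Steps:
b(L, A) = L - A
H(S, m) = (-19 + S)/(2 + m)
w(r) = -4 + r (w(r) = ((1 - 1*1) + r) - 4 = ((1 - 1) + r) - 4 = (0 + r) - 4 = r - 4 = -4 + r)
((-31)² + w(-48)) + H(30 - 2, -44) = ((-31)² + (-4 - 48)) + (-19 + (30 - 2))/(2 - 44) = (961 - 52) + (-19 + 28)/(-42) = 909 - 1/42*9 = 909 - 3/14 = 12723/14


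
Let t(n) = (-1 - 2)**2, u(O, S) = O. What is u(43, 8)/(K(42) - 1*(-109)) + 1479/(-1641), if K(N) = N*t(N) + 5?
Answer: -219035/269124 ≈ -0.81388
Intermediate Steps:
t(n) = 9 (t(n) = (-3)**2 = 9)
K(N) = 5 + 9*N (K(N) = N*9 + 5 = 9*N + 5 = 5 + 9*N)
u(43, 8)/(K(42) - 1*(-109)) + 1479/(-1641) = 43/((5 + 9*42) - 1*(-109)) + 1479/(-1641) = 43/((5 + 378) + 109) + 1479*(-1/1641) = 43/(383 + 109) - 493/547 = 43/492 - 493/547 = -219035/269124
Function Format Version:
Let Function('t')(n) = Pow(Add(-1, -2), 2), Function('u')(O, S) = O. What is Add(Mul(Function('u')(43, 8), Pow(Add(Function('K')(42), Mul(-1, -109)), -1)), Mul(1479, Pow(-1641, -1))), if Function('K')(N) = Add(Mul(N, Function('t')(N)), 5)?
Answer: Rational(-219035, 269124) ≈ -0.81388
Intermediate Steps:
Function('t')(n) = 9 (Function('t')(n) = Pow(-3, 2) = 9)
Function('K')(N) = Add(5, Mul(9, N)) (Function('K')(N) = Add(Mul(N, 9), 5) = Add(Mul(9, N), 5) = Add(5, Mul(9, N)))
Add(Mul(Function('u')(43, 8), Pow(Add(Function('K')(42), Mul(-1, -109)), -1)), Mul(1479, Pow(-1641, -1))) = Add(Mul(43, Pow(Add(Add(5, Mul(9, 42)), Mul(-1, -109)), -1)), Mul(1479, Pow(-1641, -1))) = Add(Mul(43, Pow(Add(Add(5, 378), 109), -1)), Mul(1479, Rational(-1, 1641))) = Add(Mul(43, Pow(Add(383, 109), -1)), Rational(-493, 547)) = Add(Mul(43, Pow(492, -1)), Rational(-493, 547)) = Add(Mul(43, Rational(1, 492)), Rational(-493, 547)) = Add(Rational(43, 492), Rational(-493, 547)) = Rational(-219035, 269124)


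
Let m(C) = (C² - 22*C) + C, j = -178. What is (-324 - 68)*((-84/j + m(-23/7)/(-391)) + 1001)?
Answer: -34932232/89 ≈ -3.9250e+5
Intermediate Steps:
m(C) = C² - 21*C
(-324 - 68)*((-84/j + m(-23/7)/(-391)) + 1001) = (-324 - 68)*((-84/(-178) + ((-23/7)*(-21 - 23/7))/(-391)) + 1001) = -392*((-84*(-1/178) + ((-23*⅐)*(-21 - 23*⅐))*(-1/391)) + 1001) = -392*((42/89 - 23*(-21 - 23/7)/7*(-1/391)) + 1001) = -392*((42/89 - 23/7*(-170/7)*(-1/391)) + 1001) = -392*((42/89 + (3910/49)*(-1/391)) + 1001) = -392*((42/89 - 10/49) + 1001) = -392*(1168/4361 + 1001) = -392*4366529/4361 = -34932232/89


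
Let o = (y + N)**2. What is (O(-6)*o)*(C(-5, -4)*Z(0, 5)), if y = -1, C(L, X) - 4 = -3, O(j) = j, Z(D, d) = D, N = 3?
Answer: 0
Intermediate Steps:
C(L, X) = 1 (C(L, X) = 4 - 3 = 1)
o = 4 (o = (-1 + 3)**2 = 2**2 = 4)
(O(-6)*o)*(C(-5, -4)*Z(0, 5)) = (-6*4)*(1*0) = -24*0 = 0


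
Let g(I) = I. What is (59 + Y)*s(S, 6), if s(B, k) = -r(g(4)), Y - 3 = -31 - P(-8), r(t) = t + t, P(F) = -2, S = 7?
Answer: -264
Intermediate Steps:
r(t) = 2*t
Y = -26 (Y = 3 + (-31 - 1*(-2)) = 3 + (-31 + 2) = 3 - 29 = -26)
s(B, k) = -8 (s(B, k) = -2*4 = -1*8 = -8)
(59 + Y)*s(S, 6) = (59 - 26)*(-8) = 33*(-8) = -264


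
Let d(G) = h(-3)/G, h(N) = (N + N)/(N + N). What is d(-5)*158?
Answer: -158/5 ≈ -31.600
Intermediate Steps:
h(N) = 1 (h(N) = (2*N)/((2*N)) = (2*N)*(1/(2*N)) = 1)
d(G) = 1/G
d(-5)*158 = 158/(-5) = -1/5*158 = -158/5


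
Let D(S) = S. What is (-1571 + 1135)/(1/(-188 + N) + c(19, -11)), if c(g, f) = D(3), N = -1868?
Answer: -896416/6167 ≈ -145.36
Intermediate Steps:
c(g, f) = 3
(-1571 + 1135)/(1/(-188 + N) + c(19, -11)) = (-1571 + 1135)/(1/(-188 - 1868) + 3) = -436/(1/(-2056) + 3) = -436/(-1/2056 + 3) = -436/6167/2056 = -436*2056/6167 = -896416/6167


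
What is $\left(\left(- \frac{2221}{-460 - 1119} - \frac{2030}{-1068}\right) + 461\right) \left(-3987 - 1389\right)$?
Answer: $- \frac{350781710720}{140531} \approx -2.4961 \cdot 10^{6}$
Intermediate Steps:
$\left(\left(- \frac{2221}{-460 - 1119} - \frac{2030}{-1068}\right) + 461\right) \left(-3987 - 1389\right) = \left(\left(- \frac{2221}{-460 - 1119} - - \frac{1015}{534}\right) + 461\right) \left(-5376\right) = \left(\left(- \frac{2221}{-1579} + \frac{1015}{534}\right) + 461\right) \left(-5376\right) = \left(\left(\left(-2221\right) \left(- \frac{1}{1579}\right) + \frac{1015}{534}\right) + 461\right) \left(-5376\right) = \left(\left(\frac{2221}{1579} + \frac{1015}{534}\right) + 461\right) \left(-5376\right) = \left(\frac{2788699}{843186} + 461\right) \left(-5376\right) = \frac{391497445}{843186} \left(-5376\right) = - \frac{350781710720}{140531}$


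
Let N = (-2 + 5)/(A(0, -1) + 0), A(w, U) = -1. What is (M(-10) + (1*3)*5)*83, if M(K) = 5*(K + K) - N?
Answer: -6806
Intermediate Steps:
N = -3 (N = (-2 + 5)/(-1 + 0) = 3/(-1) = 3*(-1) = -3)
M(K) = 3 + 10*K (M(K) = 5*(K + K) - 1*(-3) = 5*(2*K) + 3 = 10*K + 3 = 3 + 10*K)
(M(-10) + (1*3)*5)*83 = ((3 + 10*(-10)) + (1*3)*5)*83 = ((3 - 100) + 3*5)*83 = (-97 + 15)*83 = -82*83 = -6806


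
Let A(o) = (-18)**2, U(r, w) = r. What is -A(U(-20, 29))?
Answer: -324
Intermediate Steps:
A(o) = 324
-A(U(-20, 29)) = -1*324 = -324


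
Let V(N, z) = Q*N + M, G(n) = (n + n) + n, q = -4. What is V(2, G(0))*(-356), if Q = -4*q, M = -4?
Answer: -9968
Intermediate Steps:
Q = 16 (Q = -4*(-4) = 16)
G(n) = 3*n (G(n) = 2*n + n = 3*n)
V(N, z) = -4 + 16*N (V(N, z) = 16*N - 4 = -4 + 16*N)
V(2, G(0))*(-356) = (-4 + 16*2)*(-356) = (-4 + 32)*(-356) = 28*(-356) = -9968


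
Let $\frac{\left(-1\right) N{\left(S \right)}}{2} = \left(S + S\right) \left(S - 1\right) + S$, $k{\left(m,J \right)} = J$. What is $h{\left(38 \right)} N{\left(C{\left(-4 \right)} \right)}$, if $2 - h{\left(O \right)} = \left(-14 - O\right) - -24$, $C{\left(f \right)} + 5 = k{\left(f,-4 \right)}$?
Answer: $-10260$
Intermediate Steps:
$C{\left(f \right)} = -9$ ($C{\left(f \right)} = -5 - 4 = -9$)
$h{\left(O \right)} = -8 + O$ ($h{\left(O \right)} = 2 - \left(\left(-14 - O\right) - -24\right) = 2 - \left(\left(-14 - O\right) + 24\right) = 2 - \left(10 - O\right) = 2 + \left(-10 + O\right) = -8 + O$)
$N{\left(S \right)} = - 2 S - 4 S \left(-1 + S\right)$ ($N{\left(S \right)} = - 2 \left(\left(S + S\right) \left(S - 1\right) + S\right) = - 2 \left(2 S \left(-1 + S\right) + S\right) = - 2 \left(S + 2 S \left(-1 + S\right)\right) = - 2 S - 4 S \left(-1 + S\right)$)
$h{\left(38 \right)} N{\left(C{\left(-4 \right)} \right)} = \left(-8 + 38\right) 2 \left(-9\right) \left(1 - -18\right) = 30 \cdot 2 \left(-9\right) \left(1 + 18\right) = 30 \cdot 2 \left(-9\right) 19 = 30 \left(-342\right) = -10260$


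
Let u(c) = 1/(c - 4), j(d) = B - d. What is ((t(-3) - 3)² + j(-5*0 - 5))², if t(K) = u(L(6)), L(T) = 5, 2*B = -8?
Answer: 25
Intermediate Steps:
B = -4 (B = (½)*(-8) = -4)
j(d) = -4 - d
u(c) = 1/(-4 + c)
t(K) = 1 (t(K) = 1/(-4 + 5) = 1/1 = 1)
((t(-3) - 3)² + j(-5*0 - 5))² = ((1 - 3)² + (-4 - (-5*0 - 5)))² = ((-2)² + (-4 - (0 - 5)))² = (4 + (-4 - 1*(-5)))² = (4 + (-4 + 5))² = (4 + 1)² = 5² = 25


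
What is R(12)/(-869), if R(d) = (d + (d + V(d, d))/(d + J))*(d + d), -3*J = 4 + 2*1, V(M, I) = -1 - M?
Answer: -1428/4345 ≈ -0.32865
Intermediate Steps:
J = -2 (J = -(4 + 2*1)/3 = -(4 + 2)/3 = -⅓*6 = -2)
R(d) = 2*d*(d - 1/(-2 + d)) (R(d) = (d + (d + (-1 - d))/(d - 2))*(d + d) = (d - 1/(-2 + d))*(2*d) = 2*d*(d - 1/(-2 + d)))
R(12)/(-869) = (2*12*(-1 + 12² - 2*12)/(-2 + 12))/(-869) = (2*12*(-1 + 144 - 24)/10)*(-1/869) = (2*12*(⅒)*119)*(-1/869) = (1428/5)*(-1/869) = -1428/4345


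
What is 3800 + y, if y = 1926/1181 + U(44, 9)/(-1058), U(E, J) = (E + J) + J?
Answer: 2375028443/624749 ≈ 3801.6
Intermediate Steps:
U(E, J) = E + 2*J
y = 982243/624749 (y = 1926/1181 + (44 + 2*9)/(-1058) = 1926*(1/1181) + (44 + 18)*(-1/1058) = 1926/1181 + 62*(-1/1058) = 1926/1181 - 31/529 = 982243/624749 ≈ 1.5722)
3800 + y = 3800 + 982243/624749 = 2375028443/624749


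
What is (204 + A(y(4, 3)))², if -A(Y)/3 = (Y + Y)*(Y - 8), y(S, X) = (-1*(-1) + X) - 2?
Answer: 76176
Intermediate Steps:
y(S, X) = -1 + X (y(S, X) = (1 + X) - 2 = -1 + X)
A(Y) = -6*Y*(-8 + Y) (A(Y) = -3*(Y + Y)*(Y - 8) = -3*2*Y*(-8 + Y) = -6*Y*(-8 + Y))
(204 + A(y(4, 3)))² = (204 + 6*(-1 + 3)*(8 - (-1 + 3)))² = (204 + 6*2*(8 - 1*2))² = (204 + 6*2*(8 - 2))² = (204 + 6*2*6)² = (204 + 72)² = 276² = 76176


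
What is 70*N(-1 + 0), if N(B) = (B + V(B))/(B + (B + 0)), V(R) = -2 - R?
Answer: 70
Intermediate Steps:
N(B) = -1/B (N(B) = (B + (-2 - B))/(B + (B + 0)) = -2/(B + B) = -2*1/(2*B) = -1/B)
70*N(-1 + 0) = 70*(-1/(-1 + 0)) = 70*(-1/(-1)) = 70*(-1*(-1)) = 70*1 = 70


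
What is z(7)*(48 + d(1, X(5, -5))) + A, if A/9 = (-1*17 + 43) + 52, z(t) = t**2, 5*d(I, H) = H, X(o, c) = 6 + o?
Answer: 15809/5 ≈ 3161.8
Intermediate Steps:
d(I, H) = H/5
A = 702 (A = 9*((-1*17 + 43) + 52) = 9*((-17 + 43) + 52) = 9*(26 + 52) = 9*78 = 702)
z(7)*(48 + d(1, X(5, -5))) + A = 7**2*(48 + (6 + 5)/5) + 702 = 49*(48 + (1/5)*11) + 702 = 49*(48 + 11/5) + 702 = 49*(251/5) + 702 = 12299/5 + 702 = 15809/5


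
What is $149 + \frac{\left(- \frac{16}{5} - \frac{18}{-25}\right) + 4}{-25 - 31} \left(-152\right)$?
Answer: $\frac{26797}{175} \approx 153.13$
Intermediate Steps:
$149 + \frac{\left(- \frac{16}{5} - \frac{18}{-25}\right) + 4}{-25 - 31} \left(-152\right) = 149 + \frac{\left(\left(-16\right) \frac{1}{5} - - \frac{18}{25}\right) + 4}{-56} \left(-152\right) = 149 + \left(\left(- \frac{16}{5} + \frac{18}{25}\right) + 4\right) \left(- \frac{1}{56}\right) \left(-152\right) = 149 + \left(- \frac{62}{25} + 4\right) \left(- \frac{1}{56}\right) \left(-152\right) = 149 + \frac{38}{25} \left(- \frac{1}{56}\right) \left(-152\right) = 149 - - \frac{722}{175} = 149 + \frac{722}{175} = \frac{26797}{175}$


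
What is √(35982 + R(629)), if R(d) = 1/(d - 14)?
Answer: √13609292565/615 ≈ 189.69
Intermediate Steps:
R(d) = 1/(-14 + d)
√(35982 + R(629)) = √(35982 + 1/(-14 + 629)) = √(35982 + 1/615) = √(22128931/615) = √13609292565/615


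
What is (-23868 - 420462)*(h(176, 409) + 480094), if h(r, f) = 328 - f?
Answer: -213284176290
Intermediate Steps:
(-23868 - 420462)*(h(176, 409) + 480094) = (-23868 - 420462)*((328 - 1*409) + 480094) = -444330*((328 - 409) + 480094) = -444330*(-81 + 480094) = -444330*480013 = -213284176290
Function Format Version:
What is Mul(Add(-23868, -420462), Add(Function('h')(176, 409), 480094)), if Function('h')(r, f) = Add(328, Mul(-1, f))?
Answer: -213284176290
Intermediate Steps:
Mul(Add(-23868, -420462), Add(Function('h')(176, 409), 480094)) = Mul(Add(-23868, -420462), Add(Add(328, Mul(-1, 409)), 480094)) = Mul(-444330, Add(Add(328, -409), 480094)) = Mul(-444330, Add(-81, 480094)) = Mul(-444330, 480013) = -213284176290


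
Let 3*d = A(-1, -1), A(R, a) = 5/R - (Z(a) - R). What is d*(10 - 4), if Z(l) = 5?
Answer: -22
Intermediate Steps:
A(R, a) = -5 + R + 5/R (A(R, a) = 5/R - (5 - R) = 5/R + (-5 + R) = -5 + R + 5/R)
d = -11/3 (d = (-5 - 1 + 5/(-1))/3 = (-5 - 1 + 5*(-1))/3 = (-5 - 1 - 5)/3 = (⅓)*(-11) = -11/3 ≈ -3.6667)
d*(10 - 4) = -11*(10 - 4)/3 = -11/3*6 = -22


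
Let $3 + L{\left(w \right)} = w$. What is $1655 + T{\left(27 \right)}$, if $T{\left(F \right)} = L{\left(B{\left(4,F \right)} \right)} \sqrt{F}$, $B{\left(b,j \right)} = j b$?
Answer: $1655 + 315 \sqrt{3} \approx 2200.6$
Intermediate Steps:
$B{\left(b,j \right)} = b j$
$L{\left(w \right)} = -3 + w$
$T{\left(F \right)} = \sqrt{F} \left(-3 + 4 F\right)$ ($T{\left(F \right)} = \left(-3 + 4 F\right) \sqrt{F} = \sqrt{F} \left(-3 + 4 F\right)$)
$1655 + T{\left(27 \right)} = 1655 + \sqrt{27} \left(-3 + 4 \cdot 27\right) = 1655 + 3 \sqrt{3} \left(-3 + 108\right) = 1655 + 3 \sqrt{3} \cdot 105 = 1655 + 315 \sqrt{3}$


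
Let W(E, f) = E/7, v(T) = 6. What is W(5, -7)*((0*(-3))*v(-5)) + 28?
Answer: 28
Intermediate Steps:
W(E, f) = E/7 (W(E, f) = E*(⅐) = E/7)
W(5, -7)*((0*(-3))*v(-5)) + 28 = ((⅐)*5)*((0*(-3))*6) + 28 = 5*(0*6)/7 + 28 = (5/7)*0 + 28 = 0 + 28 = 28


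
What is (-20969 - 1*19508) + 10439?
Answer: -30038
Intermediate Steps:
(-20969 - 1*19508) + 10439 = (-20969 - 19508) + 10439 = -40477 + 10439 = -30038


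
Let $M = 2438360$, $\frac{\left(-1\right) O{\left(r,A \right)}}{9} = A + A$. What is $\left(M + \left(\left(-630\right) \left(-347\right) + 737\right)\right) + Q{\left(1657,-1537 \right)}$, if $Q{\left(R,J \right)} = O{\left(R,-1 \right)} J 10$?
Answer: $2381047$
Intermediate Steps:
$O{\left(r,A \right)} = - 18 A$ ($O{\left(r,A \right)} = - 9 \left(A + A\right) = - 9 \cdot 2 A = - 18 A$)
$Q{\left(R,J \right)} = 180 J$ ($Q{\left(R,J \right)} = \left(-18\right) \left(-1\right) J 10 = 18 J 10 = 180 J$)
$\left(M + \left(\left(-630\right) \left(-347\right) + 737\right)\right) + Q{\left(1657,-1537 \right)} = \left(2438360 + \left(\left(-630\right) \left(-347\right) + 737\right)\right) + 180 \left(-1537\right) = \left(2438360 + \left(218610 + 737\right)\right) - 276660 = \left(2438360 + 219347\right) - 276660 = 2657707 - 276660 = 2381047$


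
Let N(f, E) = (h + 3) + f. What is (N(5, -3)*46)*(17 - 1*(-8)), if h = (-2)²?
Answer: 13800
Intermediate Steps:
h = 4
N(f, E) = 7 + f (N(f, E) = (4 + 3) + f = 7 + f)
(N(5, -3)*46)*(17 - 1*(-8)) = ((7 + 5)*46)*(17 - 1*(-8)) = (12*46)*(17 + 8) = 552*25 = 13800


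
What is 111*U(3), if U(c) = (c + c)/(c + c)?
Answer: 111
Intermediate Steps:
U(c) = 1 (U(c) = (2*c)/((2*c)) = (2*c)*(1/(2*c)) = 1)
111*U(3) = 111*1 = 111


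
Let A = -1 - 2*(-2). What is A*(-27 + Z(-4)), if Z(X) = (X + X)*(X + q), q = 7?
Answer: -153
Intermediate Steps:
Z(X) = 2*X*(7 + X) (Z(X) = (X + X)*(X + 7) = (2*X)*(7 + X) = 2*X*(7 + X))
A = 3 (A = -1 + 4 = 3)
A*(-27 + Z(-4)) = 3*(-27 + 2*(-4)*(7 - 4)) = 3*(-27 + 2*(-4)*3) = 3*(-27 - 24) = 3*(-51) = -153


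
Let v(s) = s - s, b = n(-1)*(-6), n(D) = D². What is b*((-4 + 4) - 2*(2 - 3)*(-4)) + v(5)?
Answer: 48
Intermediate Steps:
b = -6 (b = (-1)²*(-6) = 1*(-6) = -6)
v(s) = 0
b*((-4 + 4) - 2*(2 - 3)*(-4)) + v(5) = -6*((-4 + 4) - 2*(2 - 3)*(-4)) + 0 = -6*(0 - (-2)*(-4)) + 0 = -6*(0 - 2*4) + 0 = -6*(0 - 8) + 0 = -6*(-8) + 0 = 48 + 0 = 48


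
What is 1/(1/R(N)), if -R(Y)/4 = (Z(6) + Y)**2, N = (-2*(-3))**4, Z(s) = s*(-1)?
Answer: -6656400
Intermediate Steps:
Z(s) = -s
N = 1296 (N = 6**4 = 1296)
R(Y) = -4*(-6 + Y)**2 (R(Y) = -4*(-1*6 + Y)**2 = -4*(-6 + Y)**2)
1/(1/R(N)) = 1/(1/(-4*(-6 + 1296)**2)) = 1/(1/(-4*1290**2)) = 1/(1/(-4*1664100)) = 1/(1/(-6656400)) = 1/(-1/6656400) = -6656400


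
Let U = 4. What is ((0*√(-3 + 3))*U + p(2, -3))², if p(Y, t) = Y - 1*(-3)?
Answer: 25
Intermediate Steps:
p(Y, t) = 3 + Y (p(Y, t) = Y + 3 = 3 + Y)
((0*√(-3 + 3))*U + p(2, -3))² = ((0*√(-3 + 3))*4 + (3 + 2))² = ((0*√0)*4 + 5)² = ((0*0)*4 + 5)² = (0*4 + 5)² = (0 + 5)² = 5² = 25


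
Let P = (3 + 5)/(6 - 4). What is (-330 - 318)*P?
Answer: -2592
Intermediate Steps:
P = 4 (P = 8/2 = 8*(½) = 4)
(-330 - 318)*P = (-330 - 318)*4 = -648*4 = -2592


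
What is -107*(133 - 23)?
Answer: -11770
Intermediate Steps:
-107*(133 - 23) = -107*110 = -11770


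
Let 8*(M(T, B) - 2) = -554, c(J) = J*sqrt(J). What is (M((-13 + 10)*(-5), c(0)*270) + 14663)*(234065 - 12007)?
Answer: 6482206107/2 ≈ 3.2411e+9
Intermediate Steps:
c(J) = J**(3/2)
M(T, B) = -269/4 (M(T, B) = 2 + (1/8)*(-554) = 2 - 277/4 = -269/4)
(M((-13 + 10)*(-5), c(0)*270) + 14663)*(234065 - 12007) = (-269/4 + 14663)*(234065 - 12007) = (58383/4)*222058 = 6482206107/2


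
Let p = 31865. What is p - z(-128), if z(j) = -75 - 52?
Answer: 31992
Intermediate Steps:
z(j) = -127
p - z(-128) = 31865 - 1*(-127) = 31865 + 127 = 31992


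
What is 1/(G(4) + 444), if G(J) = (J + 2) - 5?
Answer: 1/445 ≈ 0.0022472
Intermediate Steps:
G(J) = -3 + J (G(J) = (2 + J) - 5 = -3 + J)
1/(G(4) + 444) = 1/((-3 + 4) + 444) = 1/(1 + 444) = 1/445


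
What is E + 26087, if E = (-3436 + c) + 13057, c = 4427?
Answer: 40135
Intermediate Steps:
E = 14048 (E = (-3436 + 4427) + 13057 = 991 + 13057 = 14048)
E + 26087 = 14048 + 26087 = 40135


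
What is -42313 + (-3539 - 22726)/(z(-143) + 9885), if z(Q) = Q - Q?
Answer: -27886018/659 ≈ -42316.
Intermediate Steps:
z(Q) = 0
-42313 + (-3539 - 22726)/(z(-143) + 9885) = -42313 + (-3539 - 22726)/(0 + 9885) = -42313 - 26265/9885 = -42313 - 26265*1/9885 = -42313 - 1751/659 = -27886018/659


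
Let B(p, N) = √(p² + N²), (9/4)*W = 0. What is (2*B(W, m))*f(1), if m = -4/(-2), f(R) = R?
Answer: 4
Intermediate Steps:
W = 0 (W = (4/9)*0 = 0)
m = 2 (m = -4*(-½) = 2)
B(p, N) = √(N² + p²)
(2*B(W, m))*f(1) = (2*√(2² + 0²))*1 = (2*√(4 + 0))*1 = (2*√4)*1 = (2*2)*1 = 4*1 = 4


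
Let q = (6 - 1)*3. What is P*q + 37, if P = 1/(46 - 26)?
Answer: 151/4 ≈ 37.750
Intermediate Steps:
P = 1/20 ≈ 0.050000
q = 15 (q = 5*3 = 15)
P*q + 37 = (1/20)*15 + 37 = 3/4 + 37 = 151/4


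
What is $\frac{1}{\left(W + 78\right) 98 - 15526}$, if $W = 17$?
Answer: $- \frac{1}{6216} \approx -0.00016088$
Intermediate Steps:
$\frac{1}{\left(W + 78\right) 98 - 15526} = \frac{1}{\left(17 + 78\right) 98 - 15526} = \frac{1}{95 \cdot 98 - 15526} = \frac{1}{9310 - 15526} = \frac{1}{-6216} = - \frac{1}{6216}$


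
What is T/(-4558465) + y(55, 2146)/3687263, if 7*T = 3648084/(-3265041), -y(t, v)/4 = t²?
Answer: -420208453797917136/128052530329058435555 ≈ -0.0032815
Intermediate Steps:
y(t, v) = -4*t²
T = -1216028/7618429 (T = (3648084/(-3265041))/7 = (3648084*(-1/3265041))/7 = (⅐)*(-1216028/1088347) = -1216028/7618429 ≈ -0.15962)
T/(-4558465) + y(55, 2146)/3687263 = -1216028/7618429/(-4558465) - 4*55²/3687263 = -1216028/7618429*(-1/4558465) - 4*3025*(1/3687263) = 1216028/34728341951485 - 12100*1/3687263 = 1216028/34728341951485 - 12100/3687263 = -420208453797917136/128052530329058435555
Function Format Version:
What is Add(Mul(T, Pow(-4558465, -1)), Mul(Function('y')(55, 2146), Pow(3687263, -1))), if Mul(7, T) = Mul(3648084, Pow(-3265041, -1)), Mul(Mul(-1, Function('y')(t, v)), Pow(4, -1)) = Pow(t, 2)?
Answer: Rational(-420208453797917136, 128052530329058435555) ≈ -0.0032815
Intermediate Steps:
Function('y')(t, v) = Mul(-4, Pow(t, 2))
T = Rational(-1216028, 7618429) (T = Mul(Rational(1, 7), Mul(3648084, Pow(-3265041, -1))) = Mul(Rational(1, 7), Mul(3648084, Rational(-1, 3265041))) = Mul(Rational(1, 7), Rational(-1216028, 1088347)) = Rational(-1216028, 7618429) ≈ -0.15962)
Add(Mul(T, Pow(-4558465, -1)), Mul(Function('y')(55, 2146), Pow(3687263, -1))) = Add(Mul(Rational(-1216028, 7618429), Pow(-4558465, -1)), Mul(Mul(-4, Pow(55, 2)), Pow(3687263, -1))) = Add(Mul(Rational(-1216028, 7618429), Rational(-1, 4558465)), Mul(Mul(-4, 3025), Rational(1, 3687263))) = Add(Rational(1216028, 34728341951485), Mul(-12100, Rational(1, 3687263))) = Add(Rational(1216028, 34728341951485), Rational(-12100, 3687263)) = Rational(-420208453797917136, 128052530329058435555)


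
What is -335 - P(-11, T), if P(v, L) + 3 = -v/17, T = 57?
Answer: -5655/17 ≈ -332.65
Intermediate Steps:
P(v, L) = -3 - v/17
-335 - P(-11, T) = -335 - (-3 - 1/17*(-11)) = -335 - (-3 + 11/17) = -335 - 1*(-40/17) = -335 + 40/17 = -5655/17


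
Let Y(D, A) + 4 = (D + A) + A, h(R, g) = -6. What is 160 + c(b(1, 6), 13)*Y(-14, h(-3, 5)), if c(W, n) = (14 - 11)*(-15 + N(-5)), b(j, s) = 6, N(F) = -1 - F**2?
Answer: 3850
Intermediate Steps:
Y(D, A) = -4 + D + 2*A (Y(D, A) = -4 + ((D + A) + A) = -4 + ((A + D) + A) = -4 + (D + 2*A) = -4 + D + 2*A)
c(W, n) = -123 (c(W, n) = (14 - 11)*(-15 + (-1 - 1*(-5)**2)) = 3*(-15 + (-1 - 1*25)) = 3*(-15 + (-1 - 25)) = 3*(-15 - 26) = 3*(-41) = -123)
160 + c(b(1, 6), 13)*Y(-14, h(-3, 5)) = 160 - 123*(-4 - 14 + 2*(-6)) = 160 - 123*(-4 - 14 - 12) = 160 - 123*(-30) = 160 + 3690 = 3850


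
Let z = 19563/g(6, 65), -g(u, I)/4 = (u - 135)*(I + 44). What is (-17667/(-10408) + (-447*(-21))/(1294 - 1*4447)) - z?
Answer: -83444500247/51270193096 ≈ -1.6275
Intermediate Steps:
g(u, I) = -4*(-135 + u)*(44 + I) (g(u, I) = -4*(u - 135)*(I + 44) = -4*(-135 + u)*(44 + I))
z = 6521/18748 (z = 19563/(23760 - 176*6 + 540*65 - 4*65*6) = 19563/(23760 - 1056 + 35100 - 1560) = 19563/56244 = 19563*(1/56244) = 6521/18748 ≈ 0.34782)
(-17667/(-10408) + (-447*(-21))/(1294 - 1*4447)) - z = (-17667/(-10408) + (-447*(-21))/(1294 - 1*4447)) - 1*6521/18748 = (-17667*(-1/10408) + 9387/(1294 - 4447)) - 6521/18748 = (17667/10408 + 9387/(-3153)) - 6521/18748 = (17667/10408 + 9387*(-1/3153)) - 6521/18748 = (17667/10408 - 3129/1051) - 6521/18748 = -13998615/10938808 - 6521/18748 = -83444500247/51270193096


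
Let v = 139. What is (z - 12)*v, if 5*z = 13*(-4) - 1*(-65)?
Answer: -6533/5 ≈ -1306.6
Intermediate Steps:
z = 13/5 (z = (13*(-4) - 1*(-65))/5 = (-52 + 65)/5 = (⅕)*13 = 13/5 ≈ 2.6000)
(z - 12)*v = (13/5 - 12)*139 = -47/5*139 = -6533/5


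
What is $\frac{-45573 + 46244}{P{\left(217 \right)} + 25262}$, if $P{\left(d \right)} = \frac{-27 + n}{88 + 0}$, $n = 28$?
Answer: $\frac{59048}{2223057} \approx 0.026562$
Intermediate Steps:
$P{\left(d \right)} = \frac{1}{88}$ ($P{\left(d \right)} = \frac{-27 + 28}{88 + 0} = 1 \cdot \frac{1}{88} = \frac{1}{88}$)
$\frac{-45573 + 46244}{P{\left(217 \right)} + 25262} = \frac{-45573 + 46244}{\frac{1}{88} + 25262} = \frac{671}{\frac{2223057}{88}} = 671 \cdot \frac{88}{2223057} = \frac{59048}{2223057}$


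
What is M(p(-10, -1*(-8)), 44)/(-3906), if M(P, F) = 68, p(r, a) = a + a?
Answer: -34/1953 ≈ -0.017409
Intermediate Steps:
p(r, a) = 2*a
M(p(-10, -1*(-8)), 44)/(-3906) = 68/(-3906) = 68*(-1/3906) = -34/1953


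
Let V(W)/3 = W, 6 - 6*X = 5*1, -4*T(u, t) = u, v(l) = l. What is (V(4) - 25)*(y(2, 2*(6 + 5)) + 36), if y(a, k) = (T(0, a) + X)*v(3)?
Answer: -949/2 ≈ -474.50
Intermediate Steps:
T(u, t) = -u/4
X = ⅙ (X = 1 - 5/6 = 1 - ⅙*5 = 1 - ⅚ = ⅙ ≈ 0.16667)
V(W) = 3*W
y(a, k) = ½ (y(a, k) = (-¼*0 + ⅙)*3 = (0 + ⅙)*3 = (⅙)*3 = ½)
(V(4) - 25)*(y(2, 2*(6 + 5)) + 36) = (3*4 - 25)*(½ + 36) = (12 - 25)*(73/2) = -13*73/2 = -949/2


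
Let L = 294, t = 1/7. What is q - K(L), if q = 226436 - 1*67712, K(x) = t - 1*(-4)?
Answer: 1111039/7 ≈ 1.5872e+5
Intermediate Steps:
t = ⅐ ≈ 0.14286
K(x) = 29/7 (K(x) = ⅐ - 1*(-4) = ⅐ + 4 = 29/7)
q = 158724 (q = 226436 - 67712 = 158724)
q - K(L) = 158724 - 1*29/7 = 158724 - 29/7 = 1111039/7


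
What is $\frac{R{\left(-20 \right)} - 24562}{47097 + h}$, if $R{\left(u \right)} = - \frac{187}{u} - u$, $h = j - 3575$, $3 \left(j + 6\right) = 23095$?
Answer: $- \frac{1471959}{3072860} \approx -0.47902$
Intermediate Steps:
$j = \frac{23077}{3}$ ($j = -6 + \frac{1}{3} \cdot 23095 = -6 + \frac{23095}{3} = \frac{23077}{3} \approx 7692.3$)
$h = \frac{12352}{3}$ ($h = \frac{23077}{3} - 3575 = \frac{12352}{3} \approx 4117.3$)
$R{\left(u \right)} = - u - \frac{187}{u}$
$\frac{R{\left(-20 \right)} - 24562}{47097 + h} = \frac{\left(\left(-1\right) \left(-20\right) - \frac{187}{-20}\right) - 24562}{47097 + \frac{12352}{3}} = \frac{\left(20 - - \frac{187}{20}\right) - 24562}{\frac{153643}{3}} = \left(\left(20 + \frac{187}{20}\right) - 24562\right) \frac{3}{153643} = \left(\frac{587}{20} - 24562\right) \frac{3}{153643} = \left(- \frac{490653}{20}\right) \frac{3}{153643} = - \frac{1471959}{3072860}$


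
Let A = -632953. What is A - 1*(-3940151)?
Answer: 3307198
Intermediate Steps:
A - 1*(-3940151) = -632953 - 1*(-3940151) = -632953 + 3940151 = 3307198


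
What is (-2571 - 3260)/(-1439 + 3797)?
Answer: -5831/2358 ≈ -2.4729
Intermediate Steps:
(-2571 - 3260)/(-1439 + 3797) = -5831/2358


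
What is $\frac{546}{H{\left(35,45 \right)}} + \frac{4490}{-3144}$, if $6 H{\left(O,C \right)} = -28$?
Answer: $- \frac{186169}{1572} \approx -118.43$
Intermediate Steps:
$H{\left(O,C \right)} = - \frac{14}{3}$ ($H{\left(O,C \right)} = \frac{1}{6} \left(-28\right) = - \frac{14}{3}$)
$\frac{546}{H{\left(35,45 \right)}} + \frac{4490}{-3144} = \frac{546}{- \frac{14}{3}} + \frac{4490}{-3144} = 546 \left(- \frac{3}{14}\right) + 4490 \left(- \frac{1}{3144}\right) = -117 - \frac{2245}{1572} = - \frac{186169}{1572}$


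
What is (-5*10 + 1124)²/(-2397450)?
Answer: -192246/399575 ≈ -0.48113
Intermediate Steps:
(-5*10 + 1124)²/(-2397450) = (-50 + 1124)²*(-1/2397450) = 1074²*(-1/2397450) = 1153476*(-1/2397450) = -192246/399575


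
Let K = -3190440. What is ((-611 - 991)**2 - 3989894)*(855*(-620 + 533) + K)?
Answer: 4647445739250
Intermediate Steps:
((-611 - 991)**2 - 3989894)*(855*(-620 + 533) + K) = ((-611 - 991)**2 - 3989894)*(855*(-620 + 533) - 3190440) = ((-1602)**2 - 3989894)*(855*(-87) - 3190440) = (2566404 - 3989894)*(-74385 - 3190440) = -1423490*(-3264825) = 4647445739250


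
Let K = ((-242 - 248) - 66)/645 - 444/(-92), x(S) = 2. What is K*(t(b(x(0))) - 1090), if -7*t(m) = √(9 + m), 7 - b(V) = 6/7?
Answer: -12819926/2967 - 8401*√742/103845 ≈ -4323.0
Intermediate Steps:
b(V) = 43/7 (b(V) = 7 - 6/7 = 43/7)
t(m) = -√(9 + m)/7
K = 58807/14835 (K = (-490 - 66)*(1/645) - 444*(-1/92) = -556*1/645 + 111/23 = -556/645 + 111/23 = 58807/14835 ≈ 3.9641)
K*(t(b(x(0))) - 1090) = 58807*(-√(9 + 43/7)/7 - 1090)/14835 = 58807*(-√742/49 - 1090)/14835 = 58807*(-1090 - √742/49)/14835 = -12819926/2967 - 8401*√742/103845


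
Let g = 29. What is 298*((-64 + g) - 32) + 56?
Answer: -19910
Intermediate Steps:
298*((-64 + g) - 32) + 56 = 298*((-64 + 29) - 32) + 56 = 298*(-35 - 32) + 56 = 298*(-67) + 56 = -19966 + 56 = -19910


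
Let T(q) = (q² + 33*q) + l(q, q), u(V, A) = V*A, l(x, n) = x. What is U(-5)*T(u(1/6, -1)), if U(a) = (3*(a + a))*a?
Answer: -5075/6 ≈ -845.83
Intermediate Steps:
u(V, A) = A*V
T(q) = q² + 34*q (T(q) = (q² + 33*q) + q = q² + 34*q)
U(a) = 6*a² (U(a) = (3*(2*a))*a = (6*a)*a = 6*a²)
U(-5)*T(u(1/6, -1)) = (6*(-5)²)*((-1/6)*(34 - 1/6)) = (6*25)*((-1/6)*(34 - 1/6)) = 150*((-1*⅙)*(34 - 1*⅙)) = 150*(-(34 - ⅙)/6) = 150*(-⅙*203/6) = 150*(-203/36) = -5075/6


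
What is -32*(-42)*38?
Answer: 51072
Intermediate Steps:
-32*(-42)*38 = 1344*38 = 51072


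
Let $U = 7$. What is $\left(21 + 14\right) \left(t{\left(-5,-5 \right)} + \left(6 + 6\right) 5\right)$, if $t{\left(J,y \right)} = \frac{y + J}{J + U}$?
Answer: $1925$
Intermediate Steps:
$t{\left(J,y \right)} = \frac{J + y}{7 + J}$ ($t{\left(J,y \right)} = \frac{y + J}{J + 7} = \frac{J + y}{7 + J}$)
$\left(21 + 14\right) \left(t{\left(-5,-5 \right)} + \left(6 + 6\right) 5\right) = \left(21 + 14\right) \left(\frac{-5 - 5}{7 - 5} + \left(6 + 6\right) 5\right) = 35 \left(\frac{1}{2} \left(-10\right) + 12 \cdot 5\right) = 35 \left(\frac{1}{2} \left(-10\right) + 60\right) = 35 \left(-5 + 60\right) = 35 \cdot 55 = 1925$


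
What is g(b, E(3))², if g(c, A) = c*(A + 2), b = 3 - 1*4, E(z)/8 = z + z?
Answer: 2500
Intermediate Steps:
E(z) = 16*z (E(z) = 8*(z + z) = 8*(2*z) = 16*z)
b = -1 (b = 3 - 4 = -1)
g(c, A) = c*(2 + A)
g(b, E(3))² = (-(2 + 16*3))² = (-(2 + 48))² = (-1*50)² = (-50)² = 2500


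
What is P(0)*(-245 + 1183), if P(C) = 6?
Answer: 5628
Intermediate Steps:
P(0)*(-245 + 1183) = 6*(-245 + 1183) = 6*938 = 5628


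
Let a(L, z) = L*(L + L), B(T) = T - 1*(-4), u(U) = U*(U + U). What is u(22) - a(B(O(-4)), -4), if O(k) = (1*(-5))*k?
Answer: -184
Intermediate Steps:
u(U) = 2*U² (u(U) = U*(2*U) = 2*U²)
O(k) = -5*k
B(T) = 4 + T (B(T) = T + 4 = 4 + T)
a(L, z) = 2*L² (a(L, z) = L*(2*L) = 2*L²)
u(22) - a(B(O(-4)), -4) = 2*22² - 2*(4 - 5*(-4))² = 2*484 - 2*(4 + 20)² = 968 - 2*24² = 968 - 2*576 = 968 - 1*1152 = 968 - 1152 = -184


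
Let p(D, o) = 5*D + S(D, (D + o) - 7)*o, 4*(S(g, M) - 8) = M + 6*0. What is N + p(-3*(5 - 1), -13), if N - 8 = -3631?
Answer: -3683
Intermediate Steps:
N = -3623 (N = 8 - 3631 = -3623)
S(g, M) = 8 + M/4 (S(g, M) = 8 + (M + 6*0)/4 = 8 + (M + 0)/4 = 8 + M/4)
p(D, o) = 5*D + o*(25/4 + D/4 + o/4) (p(D, o) = 5*D + (8 + ((D + o) - 7)/4)*o = 5*D + (8 + (-7 + D + o)/4)*o = 5*D + (8 + (-7/4 + D/4 + o/4))*o = 5*D + (25/4 + D/4 + o/4)*o = 5*D + o*(25/4 + D/4 + o/4))
N + p(-3*(5 - 1), -13) = -3623 + (5*(-3*(5 - 1)) + (¼)*(-13)*(25 - 3*(5 - 1) - 13)) = -3623 + (5*(-3*4) + (¼)*(-13)*(25 - 3*4 - 13)) = -3623 + (5*(-12) + (¼)*(-13)*(25 - 12 - 13)) = -3623 + (-60 + (¼)*(-13)*0) = -3623 + (-60 + 0) = -3623 - 60 = -3683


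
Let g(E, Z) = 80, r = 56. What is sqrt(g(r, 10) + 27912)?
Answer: 2*sqrt(6998) ≈ 167.31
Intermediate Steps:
sqrt(g(r, 10) + 27912) = sqrt(80 + 27912) = sqrt(27992) = 2*sqrt(6998)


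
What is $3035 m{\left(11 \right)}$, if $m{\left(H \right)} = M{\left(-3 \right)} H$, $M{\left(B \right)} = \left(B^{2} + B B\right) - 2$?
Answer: $534160$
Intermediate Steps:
$M{\left(B \right)} = -2 + 2 B^{2}$ ($M{\left(B \right)} = \left(B^{2} + B^{2}\right) - 2 = 2 B^{2} - 2 = -2 + 2 B^{2}$)
$m{\left(H \right)} = 16 H$ ($m{\left(H \right)} = \left(-2 + 2 \left(-3\right)^{2}\right) H = \left(-2 + 2 \cdot 9\right) H = \left(-2 + 18\right) H = 16 H$)
$3035 m{\left(11 \right)} = 3035 \cdot 16 \cdot 11 = 3035 \cdot 176 = 534160$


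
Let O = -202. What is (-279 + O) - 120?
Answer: -601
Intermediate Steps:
(-279 + O) - 120 = (-279 - 202) - 120 = -481 - 120 = -601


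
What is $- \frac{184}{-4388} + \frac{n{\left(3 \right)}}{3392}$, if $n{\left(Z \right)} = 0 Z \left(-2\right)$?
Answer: $\frac{46}{1097} \approx 0.041933$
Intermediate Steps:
$n{\left(Z \right)} = 0$ ($n{\left(Z \right)} = 0 \left(-2\right) = 0$)
$- \frac{184}{-4388} + \frac{n{\left(3 \right)}}{3392} = - \frac{184}{-4388} + \frac{0}{3392} = \left(-184\right) \left(- \frac{1}{4388}\right) + 0 \cdot \frac{1}{3392} = \frac{46}{1097} + 0 = \frac{46}{1097}$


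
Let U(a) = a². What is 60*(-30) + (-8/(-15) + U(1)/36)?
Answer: -323899/180 ≈ -1799.4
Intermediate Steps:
60*(-30) + (-8/(-15) + U(1)/36) = 60*(-30) + (-8/(-15) + 1²/36) = -1800 + (-8*(-1/15) + 1*(1/36)) = -1800 + (8/15 + 1/36) = -1800 + 101/180 = -323899/180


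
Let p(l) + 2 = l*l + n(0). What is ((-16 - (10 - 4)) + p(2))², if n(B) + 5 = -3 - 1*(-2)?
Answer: 676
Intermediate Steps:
n(B) = -6 (n(B) = -5 + (-3 - 1*(-2)) = -5 + (-3 + 2) = -5 - 1 = -6)
p(l) = -8 + l² (p(l) = -2 + (l*l - 6) = -2 + (l² - 6) = -2 + (-6 + l²) = -8 + l²)
((-16 - (10 - 4)) + p(2))² = ((-16 - (10 - 4)) + (-8 + 2²))² = ((-16 - 1*6) + (-8 + 4))² = ((-16 - 6) - 4)² = (-22 - 4)² = (-26)² = 676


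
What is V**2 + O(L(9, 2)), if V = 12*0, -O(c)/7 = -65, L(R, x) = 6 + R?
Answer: 455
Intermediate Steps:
O(c) = 455 (O(c) = -7*(-65) = 455)
V = 0
V**2 + O(L(9, 2)) = 0**2 + 455 = 0 + 455 = 455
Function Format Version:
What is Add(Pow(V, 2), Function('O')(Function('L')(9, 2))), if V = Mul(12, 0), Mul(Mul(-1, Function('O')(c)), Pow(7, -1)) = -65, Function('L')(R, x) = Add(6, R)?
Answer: 455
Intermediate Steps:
Function('O')(c) = 455 (Function('O')(c) = Mul(-7, -65) = 455)
V = 0
Add(Pow(V, 2), Function('O')(Function('L')(9, 2))) = Add(Pow(0, 2), 455) = Add(0, 455) = 455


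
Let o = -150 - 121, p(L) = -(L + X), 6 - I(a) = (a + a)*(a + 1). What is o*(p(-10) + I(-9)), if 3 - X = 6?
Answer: 33875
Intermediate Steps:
X = -3 (X = 3 - 1*6 = 3 - 6 = -3)
I(a) = 6 - 2*a*(1 + a) (I(a) = 6 - (a + a)*(a + 1) = 6 - 2*a*(1 + a))
p(L) = 3 - L (p(L) = -(L - 3) = -(-3 + L) = 3 - L)
o = -271
o*(p(-10) + I(-9)) = -271*((3 - 1*(-10)) + (6 - 2*(-9) - 2*(-9)²)) = -271*((3 + 10) + (6 + 18 - 2*81)) = -271*(13 + (6 + 18 - 162)) = -271*(13 - 138) = -271*(-125) = 33875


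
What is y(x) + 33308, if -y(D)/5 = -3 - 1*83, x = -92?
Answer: 33738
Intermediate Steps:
y(D) = 430 (y(D) = -5*(-3 - 1*83) = -5*(-3 - 83) = -5*(-86) = 430)
y(x) + 33308 = 430 + 33308 = 33738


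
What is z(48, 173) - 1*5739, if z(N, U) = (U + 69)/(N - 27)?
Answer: -120277/21 ≈ -5727.5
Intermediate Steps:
z(N, U) = (69 + U)/(-27 + N)
z(48, 173) - 1*5739 = (69 + 173)/(-27 + 48) - 1*5739 = 242/21 - 5739 = -120277/21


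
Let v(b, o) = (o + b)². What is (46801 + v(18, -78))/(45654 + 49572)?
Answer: 50401/95226 ≈ 0.52928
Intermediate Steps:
v(b, o) = (b + o)²
(46801 + v(18, -78))/(45654 + 49572) = (46801 + (18 - 78)²)/(45654 + 49572) = (46801 + (-60)²)/95226 = (46801 + 3600)*(1/95226) = 50401*(1/95226) = 50401/95226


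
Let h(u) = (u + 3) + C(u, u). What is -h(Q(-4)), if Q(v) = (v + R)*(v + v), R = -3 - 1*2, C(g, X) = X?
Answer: -147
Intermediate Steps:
R = -5 (R = -3 - 2 = -5)
Q(v) = 2*v*(-5 + v) (Q(v) = (v - 5)*(v + v) = (-5 + v)*(2*v) = 2*v*(-5 + v))
h(u) = 3 + 2*u (h(u) = (u + 3) + u = (3 + u) + u = 3 + 2*u)
-h(Q(-4)) = -(3 + 2*(2*(-4)*(-5 - 4))) = -(3 + 2*(2*(-4)*(-9))) = -(3 + 2*72) = -(3 + 144) = -1*147 = -147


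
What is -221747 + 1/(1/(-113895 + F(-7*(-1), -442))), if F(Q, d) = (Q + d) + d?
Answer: -336519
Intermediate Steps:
F(Q, d) = Q + 2*d
-221747 + 1/(1/(-113895 + F(-7*(-1), -442))) = -221747 + 1/(1/(-113895 + (-7*(-1) + 2*(-442)))) = -221747 + 1/(1/(-113895 + (7 - 884))) = -221747 + 1/(1/(-113895 - 877)) = -221747 + 1/(1/(-114772)) = -221747 + 1/(-1/114772) = -221747 - 114772 = -336519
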